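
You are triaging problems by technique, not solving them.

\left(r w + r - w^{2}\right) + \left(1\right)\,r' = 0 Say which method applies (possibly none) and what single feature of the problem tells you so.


Verdict: a linear integrating factor — the unknown enters only to the first power against a nonzero forcing term — the integrating-factor template applies directly.


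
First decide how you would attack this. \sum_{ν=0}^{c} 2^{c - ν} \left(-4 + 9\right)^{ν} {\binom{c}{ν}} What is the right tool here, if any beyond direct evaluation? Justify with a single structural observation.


Best approach: the binomial theorem — {\binom{c}{ν}} weighting matched powers of (-4 + 9) and 2 is the expanded form of ((-4 + 9) + 2)^c — fold it back up.


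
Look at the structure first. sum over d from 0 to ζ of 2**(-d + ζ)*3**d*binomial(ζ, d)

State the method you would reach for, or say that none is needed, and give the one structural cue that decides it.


Best approach: the binomial theorem — binomial coefficients against complementary powers of 3 and 2: recognize the binomial expansion and resum.


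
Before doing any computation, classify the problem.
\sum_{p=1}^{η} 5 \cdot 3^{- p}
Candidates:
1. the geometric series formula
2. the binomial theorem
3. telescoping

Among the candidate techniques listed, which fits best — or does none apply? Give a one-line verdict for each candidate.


Diagnosis: the geometric series formula — consecutive terms stand in a fixed index-free ratio — the geometric sum formula closes it.
- the geometric series formula: applicable, and directly so.
- the binomial theorem: no binomial coefficients pair with matched powers.
- telescoping: in the displayed form, no term reappears at a neighboring index to cancel against.


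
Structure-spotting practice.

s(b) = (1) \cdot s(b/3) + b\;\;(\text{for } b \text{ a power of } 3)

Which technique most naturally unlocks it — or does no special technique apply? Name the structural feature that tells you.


Verdict: the master substitution — the argument shrinks by the factor 3, so measure the index on a logarithmic scale and the recursion becomes a shift.


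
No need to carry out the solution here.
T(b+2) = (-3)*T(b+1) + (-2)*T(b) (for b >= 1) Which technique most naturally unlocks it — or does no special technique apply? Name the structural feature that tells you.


Diagnosis: the characteristic-root method — every coefficient is a fixed number and the forcing is zero — substitute r^b and read off the root equation.


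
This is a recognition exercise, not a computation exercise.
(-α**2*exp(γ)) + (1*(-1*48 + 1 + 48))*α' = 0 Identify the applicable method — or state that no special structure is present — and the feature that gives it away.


Method: separation of variables — solved for the derivative, the right side factors as exp(γ) times α**2 — all γ-dependence separates from all α-dependence.


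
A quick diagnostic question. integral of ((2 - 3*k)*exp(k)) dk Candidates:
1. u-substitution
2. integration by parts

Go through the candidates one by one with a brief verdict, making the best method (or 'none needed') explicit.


Verdict: integration by parts — 2 - 3*k dies after finitely many derivatives while exp(k) cycles under integration — the tabular/parts setup.
- u-substitution: no subexpression of the integrand pairs with its own derivative as a factor — individual terms may offer their own substitutions, but any change of variable covering the whole integral would have to be constructed from outside the expression.
- integration by parts — applies; the problem has the shape this method handles.


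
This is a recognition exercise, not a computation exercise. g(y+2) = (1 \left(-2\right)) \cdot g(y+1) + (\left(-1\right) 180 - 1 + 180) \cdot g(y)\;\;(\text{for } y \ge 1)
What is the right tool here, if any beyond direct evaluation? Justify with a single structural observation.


Technique: the characteristic-root method — linear, homogeneous, constant coefficients: solutions of the form r^y exist — find the roots of the characteristic polynomial.


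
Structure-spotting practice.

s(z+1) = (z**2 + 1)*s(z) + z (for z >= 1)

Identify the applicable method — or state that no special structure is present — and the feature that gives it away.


Method: a summation factor — first-order linear but the coefficient z**2 + 1 moves with the index — divide by the cumulative product and telescope.


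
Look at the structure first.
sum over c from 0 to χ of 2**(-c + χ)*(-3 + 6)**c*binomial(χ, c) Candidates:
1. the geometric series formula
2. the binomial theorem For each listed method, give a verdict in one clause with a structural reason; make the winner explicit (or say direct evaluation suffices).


Diagnosis: the binomial theorem — the summand is term c of a binomial expansion in (-3 + 6) and 2; the whole sum is a single power.
- the geometric series formula — there is no constant term-to-term ratio.
- the binomial theorem — yes — fits the structure here.


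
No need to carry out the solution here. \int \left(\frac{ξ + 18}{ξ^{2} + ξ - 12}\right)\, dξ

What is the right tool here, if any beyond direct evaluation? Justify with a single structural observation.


Technique: partial fractions — once ξ^{2} + ξ - 12 is factored, each root contributes a simple-fraction term; integrate them one at a time.


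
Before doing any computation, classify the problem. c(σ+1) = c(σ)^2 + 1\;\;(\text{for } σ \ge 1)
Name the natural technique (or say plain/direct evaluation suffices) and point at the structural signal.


Technique: no special technique — once the recursion is nonlinear, characteristic roots, master substitutions, and summation factors are all off the table.


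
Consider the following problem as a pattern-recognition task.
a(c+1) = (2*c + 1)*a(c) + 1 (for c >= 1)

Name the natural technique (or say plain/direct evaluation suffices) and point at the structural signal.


Diagnosis: a summation factor — with the index-dependent coefficient 2*c + 1, dividing by the cumulative product turns the left side into a pure difference.


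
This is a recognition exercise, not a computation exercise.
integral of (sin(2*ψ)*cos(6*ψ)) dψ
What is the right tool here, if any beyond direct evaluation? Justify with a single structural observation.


Method: a trigonometric identity — mixed-frequency products such as sin(2*ψ)*cos(6*ψ) are designed for the product-to-sum formula.


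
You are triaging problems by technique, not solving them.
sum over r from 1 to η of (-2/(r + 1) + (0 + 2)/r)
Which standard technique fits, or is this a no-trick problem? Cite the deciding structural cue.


Diagnosis: telescoping — a difference of consecutive values of one function ((0 + 2)/r at one index and the next) — telescoping by construction.


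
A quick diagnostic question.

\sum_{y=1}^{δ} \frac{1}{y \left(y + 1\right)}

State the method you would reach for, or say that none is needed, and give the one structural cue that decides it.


Method: telescoping — \frac{1}{y \left(y + 1\right)} is a collapsed telescope: expand it into simple fractions to see the cancellation.


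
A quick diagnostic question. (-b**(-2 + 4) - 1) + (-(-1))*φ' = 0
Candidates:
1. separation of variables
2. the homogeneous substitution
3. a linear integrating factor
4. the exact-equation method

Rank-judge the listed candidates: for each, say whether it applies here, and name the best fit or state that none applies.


Technique: no special technique — solved for the derivative, φ never appears on the right — this is a direct integration in b, not a differential-equations problem at heart.
- separation of variables — with no unknown in the slope, separating variables is a formality — the equation integrates directly.
- the homogeneous substitution: the ratio of the variables does not determine the slope.
- a linear integrating factor — with the unknown absent the integrating factor is a formality; direct integration is the working structure.
- the exact-equation method — the unknown never enters the equation — exactness holds emptily, with nothing for the method to add.


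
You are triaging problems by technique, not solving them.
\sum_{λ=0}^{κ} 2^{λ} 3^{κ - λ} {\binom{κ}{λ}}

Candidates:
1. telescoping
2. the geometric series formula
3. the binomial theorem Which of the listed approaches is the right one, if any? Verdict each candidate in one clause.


Best approach: the binomial theorem — binomial coefficients against complementary powers of 2 and 3: recognize the binomial expansion and resum.
- telescoping — as presented, consecutive terms share no shifted copy to cancel against — no rewrite is on display to change that.
- the geometric series formula: the ratio of consecutive terms depends on the index.
- the binomial theorem: applicable, and directly so.


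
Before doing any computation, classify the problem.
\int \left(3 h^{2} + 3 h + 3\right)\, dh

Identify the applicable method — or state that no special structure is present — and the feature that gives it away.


Verdict: no special technique — the integrand is a sum of constant multiples of powers of h — integrate term by term.


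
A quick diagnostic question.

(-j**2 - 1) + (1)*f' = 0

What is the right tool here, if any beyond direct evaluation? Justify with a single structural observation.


Diagnosis: no special technique — solved for the derivative, no f appears — this is antidifferentiation in j wearing ODE clothing.


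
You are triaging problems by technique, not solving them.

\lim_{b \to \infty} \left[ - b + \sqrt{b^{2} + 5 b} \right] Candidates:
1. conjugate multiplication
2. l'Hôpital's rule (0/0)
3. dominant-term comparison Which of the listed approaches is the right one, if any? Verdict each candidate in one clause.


Method: conjugate multiplication — the ∞ − ∞ radical form is the exact trigger for the conjugate maneuver.
- conjugate multiplication: a fit — the right tool for this form.
- l'Hôpital's rule (0/0) — substitution produces ∞ − ∞ rather than a vanishing quotient; the rule needs a 0/0 ratio to act on.
- dominant-term comparison: no ranking of term growth rates resolves the limit here.


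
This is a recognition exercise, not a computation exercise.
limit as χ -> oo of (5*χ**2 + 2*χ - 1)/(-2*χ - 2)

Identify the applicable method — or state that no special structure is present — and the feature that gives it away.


Verdict: dominant-term comparison — as χ grows, only the highest-degree terms matter — compare leading terms and read the limit off. Viewed as a single quotient this is an ∞/∞ form — an at-infinity application of l'Hôpital's rule would also resolve it; comparing leading growth reads the answer without differentiating.


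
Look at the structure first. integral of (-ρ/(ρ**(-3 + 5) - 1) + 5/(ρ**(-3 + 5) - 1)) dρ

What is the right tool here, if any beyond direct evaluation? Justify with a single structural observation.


Method: partial fractions — the bottom factors while the top stays lower-degree — split into simple fractions and integrate piece by piece.


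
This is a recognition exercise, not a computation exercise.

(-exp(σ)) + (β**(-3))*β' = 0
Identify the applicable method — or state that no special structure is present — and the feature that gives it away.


Method: separation of variables — separating collects all β-dependence with the derivative and leaves all σ-dependence opposite: variables separate. The cross-partial test also passes here (vacuously, each side single-variable); the potential-function route would work, separation is simply more immediate.


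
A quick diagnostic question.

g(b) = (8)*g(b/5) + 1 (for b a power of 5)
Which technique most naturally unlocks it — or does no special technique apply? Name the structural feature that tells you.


Method: the master substitution — a divide-and-conquer shape: argument b/5, so change variables with b = 5^m and solve the linear version.


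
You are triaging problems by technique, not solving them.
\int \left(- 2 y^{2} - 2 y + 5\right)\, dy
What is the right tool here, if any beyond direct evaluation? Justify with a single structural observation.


Verdict: no special technique — a term-by-term power-rule job in y; no substitution or rearrangement earns its keep here.


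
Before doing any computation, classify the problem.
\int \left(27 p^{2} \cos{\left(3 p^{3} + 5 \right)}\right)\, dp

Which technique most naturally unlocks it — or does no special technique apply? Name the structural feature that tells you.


Best approach: u-substitution — 27 p^{2} matches the derivative of 3 p^{3} + 5 up to a constant; with u = 3 p^{3} + 5 the whole integrand folds into a function of u alone.


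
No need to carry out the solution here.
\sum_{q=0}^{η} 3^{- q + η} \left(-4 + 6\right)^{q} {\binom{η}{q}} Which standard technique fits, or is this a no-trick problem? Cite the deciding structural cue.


Technique: the binomial theorem — {\binom{η}{q}} weighting matched powers of (-4 + 6) and 3 is the expanded form of ((-4 + 6) + 3)^η — fold it back up.


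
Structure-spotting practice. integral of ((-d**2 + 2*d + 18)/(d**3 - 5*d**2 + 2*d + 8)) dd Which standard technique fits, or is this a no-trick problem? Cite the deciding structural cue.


Best approach: partial fractions — the factorization of d**3 - 5*d**2 + 2*d + 8 is the whole battle; after it, each term is a table integral.


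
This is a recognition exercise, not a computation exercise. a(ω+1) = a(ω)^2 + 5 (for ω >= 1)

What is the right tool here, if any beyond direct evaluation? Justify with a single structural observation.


Technique: no special technique — the unknown enters the rule nonlinearly, not as a weighted sum — no linear method is even well-posed.


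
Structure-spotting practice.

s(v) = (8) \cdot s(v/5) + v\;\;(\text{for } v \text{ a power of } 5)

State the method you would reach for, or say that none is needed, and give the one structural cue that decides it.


Verdict: the master substitution — the argument shrinks by the factor 5, so measure the index on a logarithmic scale and the recursion becomes a shift.


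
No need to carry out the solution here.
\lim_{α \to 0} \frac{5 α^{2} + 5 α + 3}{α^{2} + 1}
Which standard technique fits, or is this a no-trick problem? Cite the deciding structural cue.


Verdict: no special technique — the expression is continuous at the evaluation point — substitute directly; no indeterminate form appears.


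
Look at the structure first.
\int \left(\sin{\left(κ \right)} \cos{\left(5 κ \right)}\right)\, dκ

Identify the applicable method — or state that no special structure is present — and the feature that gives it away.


Verdict: a trigonometric identity — apply product-to-sum to \sin{\left(κ \right)} \cos{\left(5 κ \right)}: two clean single-angle terms replace one awkward product.


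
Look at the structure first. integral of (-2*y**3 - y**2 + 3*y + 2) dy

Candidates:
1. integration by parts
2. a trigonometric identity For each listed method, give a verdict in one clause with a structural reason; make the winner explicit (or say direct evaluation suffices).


Diagnosis: no special technique — every term is a constant multiple of a power of y; term-wise power-rule integration needs no preliminary transformation.
- integration by parts — parts would only shuffle a directly integrable integrand.
- a trigonometric identity — with no trigonometric functions present, identity rewriting has no target.


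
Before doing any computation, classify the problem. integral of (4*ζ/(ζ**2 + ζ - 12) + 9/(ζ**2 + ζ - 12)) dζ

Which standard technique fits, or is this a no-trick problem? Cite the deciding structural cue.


Verdict: partial fractions — with ζ**2 + ζ - 12 factorable and the degree on top strictly smaller, simple-fraction decomposition is immediate.


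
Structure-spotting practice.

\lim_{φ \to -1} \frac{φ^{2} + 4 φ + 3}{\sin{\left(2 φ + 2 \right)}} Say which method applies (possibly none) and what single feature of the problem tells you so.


Diagnosis: l'Hôpital's rule (0/0) — the 0/0 form at -1 is the signature situation for l'Hôpital's rule. Known elementary limits would finish this too — the rule just bypasses the case analysis.


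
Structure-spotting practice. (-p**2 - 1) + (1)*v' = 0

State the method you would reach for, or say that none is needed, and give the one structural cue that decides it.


Verdict: no special technique — the slope is a pure function of p; integrate both sides and be done.


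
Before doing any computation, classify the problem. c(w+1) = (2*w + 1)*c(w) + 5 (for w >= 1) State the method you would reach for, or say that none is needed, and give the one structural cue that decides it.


Technique: a summation factor — with the index-dependent coefficient 2*w + 1, dividing by the cumulative product turns the left side into a pure difference.


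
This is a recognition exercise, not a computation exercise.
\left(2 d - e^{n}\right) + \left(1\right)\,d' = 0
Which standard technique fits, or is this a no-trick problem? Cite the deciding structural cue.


Technique: a linear integrating factor — the equation is linear in d with coefficient 2; multiplying by the integrating factor exp(∫2) makes the left side a perfect derivative.


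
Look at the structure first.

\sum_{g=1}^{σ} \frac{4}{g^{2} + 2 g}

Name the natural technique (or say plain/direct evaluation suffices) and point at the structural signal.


Method: telescoping — split \frac{4}{g^{2} + 2 g} by partial fractions and the pieces are one function at shifted arguments — interior terms cancel.


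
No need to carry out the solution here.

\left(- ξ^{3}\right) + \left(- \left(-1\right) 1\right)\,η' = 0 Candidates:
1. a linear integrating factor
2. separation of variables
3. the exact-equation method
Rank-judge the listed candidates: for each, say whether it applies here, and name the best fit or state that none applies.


Verdict: no special technique — solved for the derivative, no η appears — this is antidifferentiation in ξ wearing ODE clothing.
- a linear integrating factor — the linear template holds only trivially here (the unknown is absent, so the coefficient is zero) — the method is not the natural label.
- separation of variables: separation is only trivially available — with the unknown absent from the slope this is a direct integration, not a separation problem.
- the exact-equation method: no dependence on the unknown anywhere: exactness is a label without content here.


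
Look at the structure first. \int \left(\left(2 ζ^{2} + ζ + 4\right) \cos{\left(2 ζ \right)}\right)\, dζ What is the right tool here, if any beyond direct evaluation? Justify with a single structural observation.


Method: integration by parts — a polynomial 2 ζ^{2} + ζ + 4 against the kernel \cos{\left(2 ζ \right)} is the signature bounded-ladder case for integration by parts.


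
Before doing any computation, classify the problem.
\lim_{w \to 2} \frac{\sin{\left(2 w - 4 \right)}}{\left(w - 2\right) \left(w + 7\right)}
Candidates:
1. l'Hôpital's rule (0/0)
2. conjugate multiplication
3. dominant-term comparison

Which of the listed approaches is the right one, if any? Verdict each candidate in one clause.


Diagnosis: l'Hôpital's rule (0/0) — numerator and denominator both vanish at 2 — a genuine 0/0 form, which is exactly when l'Hôpital applies. A first-order expansion at the point is an equally standard path; the rule packages it.
- l'Hôpital's rule (0/0): yes, a natural case for it.
- conjugate multiplication — rationalization has no target — no divergent radical difference appears.
- dominant-term comparison — leading-power comparison does not apply to this form.


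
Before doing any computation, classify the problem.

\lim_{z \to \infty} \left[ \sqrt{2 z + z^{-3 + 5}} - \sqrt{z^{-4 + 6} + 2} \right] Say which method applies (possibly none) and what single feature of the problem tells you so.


Technique: conjugate multiplication — both pieces blow up but their difference is finite; the conjugate trick rationalizes \sqrt{2 z + z^{-3 + 5}} - \sqrt{z^{-4 + 6} + 2}.


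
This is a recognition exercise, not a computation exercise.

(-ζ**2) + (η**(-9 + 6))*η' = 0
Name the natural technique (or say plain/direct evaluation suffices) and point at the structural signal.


Verdict: separation of variables — all dependence on the two variables factors apart, the defining separable shape. The cross-partial test also passes here (vacuously, each side single-variable); the potential-function route would work, separation is simply more immediate.


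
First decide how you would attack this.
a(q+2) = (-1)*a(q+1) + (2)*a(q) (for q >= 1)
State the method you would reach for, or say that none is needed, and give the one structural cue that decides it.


Method: the characteristic-root method — linear, homogeneous, constant coefficients: solutions of the form r^q exist — find the roots of the characteristic polynomial.


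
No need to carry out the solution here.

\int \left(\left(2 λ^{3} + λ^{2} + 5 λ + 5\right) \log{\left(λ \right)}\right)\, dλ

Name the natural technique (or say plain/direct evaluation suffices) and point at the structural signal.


Method: integration by parts — the logarithm \log{\left(λ \right)} has no power-rule antiderivative to read off directly, but its derivative is algebraic — so differentiate \log{\left(λ \right)} and integrate the polynomial factor 2 λ^{3} + λ^{2} + 5 λ + 5.


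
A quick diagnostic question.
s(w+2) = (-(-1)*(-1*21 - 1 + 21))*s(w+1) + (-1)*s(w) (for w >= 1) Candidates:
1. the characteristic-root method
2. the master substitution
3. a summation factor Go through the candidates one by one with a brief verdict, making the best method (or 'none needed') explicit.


Verdict: the characteristic-root method — every coefficient is a fixed number and the forcing is zero — substitute r^w and read off the root equation.
- the characteristic-root method: applies; the problem has the shape this method handles.
- the master substitution: with no divided-index recursive call, reindexing by powers of a base buys nothing.
- a summation factor: a summation factor telescopes one-step recursions; this one carries higher-order memory.


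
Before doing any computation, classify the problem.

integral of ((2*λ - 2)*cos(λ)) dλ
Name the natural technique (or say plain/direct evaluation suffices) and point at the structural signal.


Diagnosis: integration by parts — 2*λ - 2 dies after finitely many derivatives while cos(λ) cycles under integration — the tabular/parts setup.


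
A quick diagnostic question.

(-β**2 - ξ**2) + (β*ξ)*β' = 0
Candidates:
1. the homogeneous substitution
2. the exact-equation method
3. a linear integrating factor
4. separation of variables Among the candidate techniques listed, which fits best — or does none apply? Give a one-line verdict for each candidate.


Diagnosis: the homogeneous substitution — solved for the derivative, the right side is unchanged under scaling ξ and β together — it depends only on the ratio β/ξ, so substitute a single ratio variable. This doubles as a Bernoulli equation in the unknown as written; the homogeneous route needs no setup at all.
- the homogeneous substitution: yes — fits the structure here.
- the exact-equation method — the cross partial derivatives disagree, so no single potential exists.
- a linear integrating factor: the unknown enters nonlinearly (through a power, a denominator, or a transcendental function), which the linear integrating-factor recipe cannot absorb as-is — any repair would come from a preliminary substitution, not the factor.
- separation of variables: no division isolates the independent variable from the unknown.


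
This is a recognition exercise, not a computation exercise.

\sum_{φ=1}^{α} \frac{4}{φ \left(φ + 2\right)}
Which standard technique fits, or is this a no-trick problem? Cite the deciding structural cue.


Method: telescoping — \frac{4}{φ \left(φ + 2\right)} decomposes into shift-paired simple fractions; the series telescopes to finitely many boundary pieces.


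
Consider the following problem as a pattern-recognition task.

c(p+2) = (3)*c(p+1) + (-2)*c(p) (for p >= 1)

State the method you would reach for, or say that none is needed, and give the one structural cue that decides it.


Verdict: the characteristic-root method — the recurrence is linear and homogeneous with constant coefficients, so the ansatz r^p turns it into a polynomial equation for r.


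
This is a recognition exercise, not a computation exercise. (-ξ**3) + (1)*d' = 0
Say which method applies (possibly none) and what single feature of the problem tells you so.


Technique: no special technique — the slope is a function of ξ alone, so integrate both sides directly.


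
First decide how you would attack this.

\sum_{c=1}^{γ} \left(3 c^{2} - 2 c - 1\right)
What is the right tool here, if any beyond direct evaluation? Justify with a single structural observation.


Diagnosis: no special technique — nothing telescopes and nothing is geometric; polynomial terms in c sum term by term.


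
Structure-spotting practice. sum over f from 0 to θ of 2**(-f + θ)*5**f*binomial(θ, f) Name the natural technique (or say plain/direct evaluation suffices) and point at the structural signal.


Verdict: the binomial theorem — the binomial coefficients weight matched powers of 5 and 2, which is exactly the expansion of a binomial power.


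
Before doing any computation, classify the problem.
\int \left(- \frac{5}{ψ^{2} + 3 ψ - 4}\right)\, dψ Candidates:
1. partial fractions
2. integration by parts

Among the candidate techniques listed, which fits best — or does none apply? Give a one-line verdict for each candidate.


Verdict: partial fractions — rational integrand, reducible denominator ψ^{2} + 3 ψ - 4: decompose first, integrate second.
- partial fractions: yes — fits the structure here.
- integration by parts — there is no nonconstant-polynomial-times-kernel split with an exp, sine, cosine (degree-1 argument), or logarithm partner.


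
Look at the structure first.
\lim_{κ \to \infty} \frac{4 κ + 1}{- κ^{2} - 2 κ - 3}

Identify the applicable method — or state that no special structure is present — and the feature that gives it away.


Diagnosis: dominant-term comparison — growth-rate triage: the leading powers of κ decide the limit, everything else is noise. Viewed as a single quotient this is an ∞/∞ form — an at-infinity application of l'Hôpital's rule would also resolve it; comparing leading growth reads the answer without differentiating.


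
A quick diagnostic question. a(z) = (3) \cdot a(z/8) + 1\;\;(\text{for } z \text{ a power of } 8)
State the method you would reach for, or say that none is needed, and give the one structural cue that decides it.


Best approach: the master substitution — the argument contracts 8-fold per step: reindex z exponentially and solve the linear recurrence in the new index.


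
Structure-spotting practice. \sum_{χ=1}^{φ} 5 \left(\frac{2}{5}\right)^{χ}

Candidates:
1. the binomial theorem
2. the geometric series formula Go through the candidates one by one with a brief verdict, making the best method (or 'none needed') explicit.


Method: the geometric series formula — each summand is the previous one scaled by \frac{2}{5}; that constant multiplier is itself the geometric structure.
- the binomial theorem — there is no sum-raised-to-a-power identity hiding in these terms.
- the geometric series formula: yes — fits the structure here.


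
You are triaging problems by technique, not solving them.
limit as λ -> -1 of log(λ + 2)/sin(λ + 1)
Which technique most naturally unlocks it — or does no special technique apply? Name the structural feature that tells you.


Verdict: l'Hôpital's rule (0/0) — plug in -1: top and bottom both hit zero, so differentiate each and retry. The standard small-argument limits would also carry it; the rule is the systematic route.


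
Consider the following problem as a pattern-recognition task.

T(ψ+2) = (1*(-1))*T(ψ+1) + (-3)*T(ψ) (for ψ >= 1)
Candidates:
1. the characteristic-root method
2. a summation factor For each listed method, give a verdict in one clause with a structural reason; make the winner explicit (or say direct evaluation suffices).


Verdict: the characteristic-root method — the recurrence is linear and homogeneous with constant coefficients, so the ansatz r^ψ turns it into a polynomial equation for r.
- the characteristic-root method: applies; the problem has the shape this method handles.
- a summation factor: a summation factor telescopes one-step recursions; this one carries higher-order memory.


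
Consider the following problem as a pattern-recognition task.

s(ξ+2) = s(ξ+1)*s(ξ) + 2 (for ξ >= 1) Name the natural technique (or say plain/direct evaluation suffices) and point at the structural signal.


Technique: no special technique — the recurrence is nonlinear in the sequence values; study it directly, no linear machinery applies.


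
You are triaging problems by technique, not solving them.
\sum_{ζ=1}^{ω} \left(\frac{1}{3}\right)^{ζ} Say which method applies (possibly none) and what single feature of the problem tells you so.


Diagnosis: the geometric series formula — consecutive terms stand in a fixed index-free ratio — the geometric sum formula closes it.


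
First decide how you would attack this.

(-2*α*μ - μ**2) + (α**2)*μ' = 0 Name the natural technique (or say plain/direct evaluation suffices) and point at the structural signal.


Diagnosis: the homogeneous substitution — scaling α and μ together leaves the slope fixed — it depends only on μ/α, so substitute the ratio. A Bernoulli rewrite works here as the equation stands — the homogeneous substitution is the more immediate reading.


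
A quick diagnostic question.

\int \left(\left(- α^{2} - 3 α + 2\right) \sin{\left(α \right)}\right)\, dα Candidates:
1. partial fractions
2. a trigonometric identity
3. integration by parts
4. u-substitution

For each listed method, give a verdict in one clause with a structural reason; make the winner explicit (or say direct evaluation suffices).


Diagnosis: integration by parts — differentiate - α^{2} - 3 α + 2, integrate \sin{\left(α \right)}: each pass lowers the polynomial degree, so parts terminates.
- partial fractions — the expression is not a ratio of polynomials that decomposes further.
- a trigonometric identity: neither the even-power reduction nor the product-to-sum identity applies to this structure.
- integration by parts — applies; the problem has the shape this method handles.
- u-substitution — no subexpression of the integrand pairs with its own derivative as a factor — individual terms may offer their own substitutions, but any change of variable covering the whole integral would have to be constructed from outside the expression.


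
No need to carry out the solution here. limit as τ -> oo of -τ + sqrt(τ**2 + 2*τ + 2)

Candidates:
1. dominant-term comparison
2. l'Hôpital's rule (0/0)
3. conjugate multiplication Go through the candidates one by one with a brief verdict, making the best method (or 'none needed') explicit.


Best approach: conjugate multiplication — divergence minus divergence hides a finite answer — expose it by pairing sqrt(τ**2 + 2*τ + 2) - τ with its conjugate.
- dominant-term comparison — no ranking of term growth rates resolves the limit here.
- l'Hôpital's rule (0/0): substitution produces ∞ − ∞ rather than a vanishing quotient; the rule needs a 0/0 ratio to act on.
- conjugate multiplication: a fit — the right tool for this form.


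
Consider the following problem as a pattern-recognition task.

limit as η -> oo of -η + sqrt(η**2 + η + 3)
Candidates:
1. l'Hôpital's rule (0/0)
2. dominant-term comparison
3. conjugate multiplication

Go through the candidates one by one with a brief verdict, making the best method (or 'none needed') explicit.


Diagnosis: conjugate multiplication — sqrt(η**2 + η + 3) and η both blow up, but their difference is tame once the conjugate rationalizes it.
- l'Hôpital's rule (0/0): no quotient structure at all: the clash is ∞ minus ∞, which rationalizing converts into a tractable ratio.
- dominant-term comparison — leading-power comparison does not apply to this form.
- conjugate multiplication: a fit — the right tool for this form.


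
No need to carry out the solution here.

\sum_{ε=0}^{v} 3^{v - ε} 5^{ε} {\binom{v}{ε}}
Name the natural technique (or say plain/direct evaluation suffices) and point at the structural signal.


Best approach: the binomial theorem — {\binom{v}{ε}} weighting matched powers of 5 and 3 is the expanded form of (5 + 3)^v — fold it back up.


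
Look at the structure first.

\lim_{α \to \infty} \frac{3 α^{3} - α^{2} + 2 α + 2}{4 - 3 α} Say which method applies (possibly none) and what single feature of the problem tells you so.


Technique: dominant-term comparison — growth-rate triage: the leading powers of α decide the limit, everything else is noise. As a single quotient, the ∞/∞ shape would yield to repeated differentiation as well — the growth comparison gets there in one look.


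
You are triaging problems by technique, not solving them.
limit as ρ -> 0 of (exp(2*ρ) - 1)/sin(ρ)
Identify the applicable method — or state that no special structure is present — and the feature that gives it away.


Diagnosis: l'Hôpital's rule (0/0) — the 0/0 form at 0 is the signature situation for l'Hôpital's rule. The standard small-argument limits would also carry it; the rule is the systematic route.


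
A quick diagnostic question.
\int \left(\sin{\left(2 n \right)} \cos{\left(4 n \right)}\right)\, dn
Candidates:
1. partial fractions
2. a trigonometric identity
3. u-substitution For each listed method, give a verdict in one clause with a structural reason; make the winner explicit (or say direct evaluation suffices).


Best approach: a trigonometric identity — split \sin{\left(2 n \right)} \cos{\left(4 n \right)} with the angle-addition identities: the resulting sum integrates term by term.
- partial fractions — the expression is not a ratio of polynomials that decomposes further.
- a trigonometric identity: applies; the problem has the shape this method handles.
- u-substitution — no subexpression of the integrand serves as a whole-integral substitution inner — individual terms may offer their own, but none carries its derivative as a factor of the full integrand; a working change of variable would have to be constructed from outside the expression.


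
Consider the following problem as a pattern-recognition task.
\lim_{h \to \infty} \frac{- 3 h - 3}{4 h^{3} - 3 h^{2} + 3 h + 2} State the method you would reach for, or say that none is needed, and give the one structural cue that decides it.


Best approach: dominant-term comparison — at large h only the top-degree terms survive; compare the leading terms and the limit falls out. As a single quotient, the ∞/∞ shape would yield to repeated differentiation as well — the growth comparison gets there in one look.


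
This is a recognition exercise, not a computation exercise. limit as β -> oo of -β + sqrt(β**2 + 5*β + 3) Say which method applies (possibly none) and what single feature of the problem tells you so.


Verdict: conjugate multiplication — sqrt(β**2 + 5*β + 3) and β both blow up, but their difference is tame once the conjugate rationalizes it.


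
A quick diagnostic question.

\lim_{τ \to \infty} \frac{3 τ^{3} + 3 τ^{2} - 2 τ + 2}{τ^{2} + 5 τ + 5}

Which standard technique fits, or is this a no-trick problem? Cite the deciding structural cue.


Technique: dominant-term comparison — divide by the highest power of τ present: lower-order terms vanish and the dominant ratio remains. Differentiating the expression as a single quotient would eventually settle it as well; matching dominant growth settles it immediately.


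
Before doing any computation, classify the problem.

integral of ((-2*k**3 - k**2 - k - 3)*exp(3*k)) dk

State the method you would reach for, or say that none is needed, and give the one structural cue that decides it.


Method: integration by parts — a polynomial factor -2*k**3 - k**2 - k - 3 multiplies exp(3*k); differentiating -2*k**3 - k**2 - k - 3 lowers its degree while exp(3*k) integrates cleanly, so parts wins.


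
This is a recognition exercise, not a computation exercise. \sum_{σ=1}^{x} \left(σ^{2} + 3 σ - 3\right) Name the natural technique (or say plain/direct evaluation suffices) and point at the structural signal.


Method: no special technique — no cancellation, no constant ratio, no binomial weights — just polynomial terms summed directly.


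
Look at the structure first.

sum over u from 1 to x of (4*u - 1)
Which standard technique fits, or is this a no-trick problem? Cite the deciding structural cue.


Best approach: no special technique — the summand is a plain polynomial in u (expanding first if it arrives factored); standard power-sum formulas evaluate it term by term.


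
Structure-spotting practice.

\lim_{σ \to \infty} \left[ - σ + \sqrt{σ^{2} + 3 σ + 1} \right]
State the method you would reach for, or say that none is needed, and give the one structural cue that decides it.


Verdict: conjugate multiplication — \sqrt{σ^{2} + 3 σ + 1} and σ both blow up, but their difference is tame once the conjugate rationalizes it.


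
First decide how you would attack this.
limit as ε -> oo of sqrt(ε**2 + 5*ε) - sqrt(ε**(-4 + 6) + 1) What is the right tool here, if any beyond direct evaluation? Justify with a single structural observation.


Diagnosis: conjugate multiplication — neither sqrt(ε**2 + 5*ε) nor sqrt(ε**(-4 + 6) + 1) converges alone, so rewrite their difference as a conjugate-rationalized quotient first.


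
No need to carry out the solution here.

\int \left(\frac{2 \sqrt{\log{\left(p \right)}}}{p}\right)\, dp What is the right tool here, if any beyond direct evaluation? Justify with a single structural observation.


Verdict: u-substitution — structure check: outer function, inner expression \log{\left(p \right)}, inner derivative as a factor — the classic u = \log{\left(p \right)} pattern.


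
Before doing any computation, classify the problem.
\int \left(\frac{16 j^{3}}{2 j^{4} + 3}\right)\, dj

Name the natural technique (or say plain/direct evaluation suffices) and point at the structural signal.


Method: u-substitution — 16 j^{3} matches the derivative of 2 j^{4} + 3 up to a constant; with u = 2 j^{4} + 3 the whole integrand folds into a function of u alone.


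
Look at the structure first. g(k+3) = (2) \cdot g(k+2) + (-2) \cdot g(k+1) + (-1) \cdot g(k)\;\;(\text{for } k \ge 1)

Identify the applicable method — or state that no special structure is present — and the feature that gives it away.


Method: the characteristic-root method — shift-invariance with fixed coefficients calls for exponential trials; the characteristic polynomial finds every r^k.


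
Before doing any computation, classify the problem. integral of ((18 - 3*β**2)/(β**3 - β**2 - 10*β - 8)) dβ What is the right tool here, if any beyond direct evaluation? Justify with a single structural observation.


Best approach: partial fractions — a proper rational integrand over the factorable β**3 - β**2 - 10*β - 8: partial fractions reduce it to elementary pieces.
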